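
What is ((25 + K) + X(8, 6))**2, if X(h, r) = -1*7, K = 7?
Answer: 625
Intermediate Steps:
X(h, r) = -7
((25 + K) + X(8, 6))**2 = ((25 + 7) - 7)**2 = (32 - 7)**2 = 25**2 = 625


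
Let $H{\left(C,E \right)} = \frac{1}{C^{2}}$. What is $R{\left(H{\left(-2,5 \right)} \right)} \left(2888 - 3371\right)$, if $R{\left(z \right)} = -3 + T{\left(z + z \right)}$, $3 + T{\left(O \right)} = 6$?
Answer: $0$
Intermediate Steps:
$T{\left(O \right)} = 3$ ($T{\left(O \right)} = -3 + 6 = 3$)
$H{\left(C,E \right)} = \frac{1}{C^{2}}$
$R{\left(z \right)} = 0$ ($R{\left(z \right)} = -3 + 3 = 0$)
$R{\left(H{\left(-2,5 \right)} \right)} \left(2888 - 3371\right) = 0 \left(2888 - 3371\right) = 0 \left(-483\right) = 0$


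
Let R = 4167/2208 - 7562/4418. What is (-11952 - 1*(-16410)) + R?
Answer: 7248208877/1625824 ≈ 4458.2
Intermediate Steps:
R = 285485/1625824 (R = 4167*(1/2208) - 7562*1/4418 = 1389/736 - 3781/2209 = 285485/1625824 ≈ 0.17559)
(-11952 - 1*(-16410)) + R = (-11952 - 1*(-16410)) + 285485/1625824 = (-11952 + 16410) + 285485/1625824 = 4458 + 285485/1625824 = 7248208877/1625824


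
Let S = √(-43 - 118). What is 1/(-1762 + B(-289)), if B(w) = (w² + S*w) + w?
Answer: I/(289*√161 + 81470*I) ≈ 1.225e-5 + 5.5136e-7*I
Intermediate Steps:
S = I*√161 (S = √(-161) = I*√161 ≈ 12.689*I)
B(w) = w + w² + I*w*√161 (B(w) = (w² + (I*√161)*w) + w = (w² + I*w*√161) + w = w + w² + I*w*√161)
1/(-1762 + B(-289)) = 1/(-1762 - 289*(1 - 289 + I*√161)) = 1/(-1762 - 289*(-288 + I*√161)) = 1/(-1762 + (83232 - 289*I*√161)) = 1/(81470 - 289*I*√161)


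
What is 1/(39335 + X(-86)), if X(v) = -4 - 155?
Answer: 1/39176 ≈ 2.5526e-5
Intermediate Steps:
X(v) = -159
1/(39335 + X(-86)) = 1/(39335 - 159) = 1/39176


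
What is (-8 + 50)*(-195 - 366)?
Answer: -23562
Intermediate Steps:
(-8 + 50)*(-195 - 366) = 42*(-561) = -23562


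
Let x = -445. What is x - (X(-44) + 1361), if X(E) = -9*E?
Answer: -2202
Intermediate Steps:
x - (X(-44) + 1361) = -445 - (-9*(-44) + 1361) = -445 - (396 + 1361) = -445 - 1*1757 = -445 - 1757 = -2202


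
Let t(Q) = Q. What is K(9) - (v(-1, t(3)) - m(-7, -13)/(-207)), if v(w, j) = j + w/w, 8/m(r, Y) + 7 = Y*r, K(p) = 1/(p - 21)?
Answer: -71009/17388 ≈ -4.0838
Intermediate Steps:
K(p) = 1/(-21 + p)
m(r, Y) = 8/(-7 + Y*r)
v(w, j) = 1 + j (v(w, j) = j + 1 = 1 + j)
K(9) - (v(-1, t(3)) - m(-7, -13)/(-207)) = 1/(-21 + 9) - ((1 + 3) - 8/(-7 - 13*(-7))/(-207)) = 1/(-12) - (4 - 8/(-7 + 91)*(-1)/207) = -1/12 - (4 - 8/84*(-1)/207) = -1/12 - (4 - 8*(1/84)*(-1)/207) = -1/12 - (4 - 2*(-1)/(21*207)) = -1/12 - (4 - 1*(-2/4347)) = -1/12 - (4 + 2/4347) = -1/12 - 1*17390/4347 = -1/12 - 17390/4347 = -71009/17388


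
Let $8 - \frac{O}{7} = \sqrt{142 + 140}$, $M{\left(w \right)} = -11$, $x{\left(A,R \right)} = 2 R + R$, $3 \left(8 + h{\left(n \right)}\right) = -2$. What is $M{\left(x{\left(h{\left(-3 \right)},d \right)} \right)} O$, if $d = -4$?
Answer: $-616 + 77 \sqrt{282} \approx 677.05$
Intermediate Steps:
$h{\left(n \right)} = - \frac{26}{3}$ ($h{\left(n \right)} = -8 + \frac{1}{3} \left(-2\right) = -8 - \frac{2}{3} = - \frac{26}{3}$)
$x{\left(A,R \right)} = 3 R$
$O = 56 - 7 \sqrt{282}$ ($O = 56 - 7 \sqrt{142 + 140} = 56 - 7 \sqrt{282} \approx -61.55$)
$M{\left(x{\left(h{\left(-3 \right)},d \right)} \right)} O = - 11 \left(56 - 7 \sqrt{282}\right) = -616 + 77 \sqrt{282}$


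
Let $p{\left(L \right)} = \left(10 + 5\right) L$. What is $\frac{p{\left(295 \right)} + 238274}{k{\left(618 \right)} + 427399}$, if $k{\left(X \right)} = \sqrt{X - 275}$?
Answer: $\frac{14818472843}{26095700694} - \frac{242699 \sqrt{7}}{26095700694} \approx 0.56783$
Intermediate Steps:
$p{\left(L \right)} = 15 L$
$k{\left(X \right)} = \sqrt{-275 + X}$
$\frac{p{\left(295 \right)} + 238274}{k{\left(618 \right)} + 427399} = \frac{15 \cdot 295 + 238274}{\sqrt{-275 + 618} + 427399} = \frac{4425 + 238274}{\sqrt{343} + 427399} = \frac{242699}{7 \sqrt{7} + 427399} = \frac{242699}{427399 + 7 \sqrt{7}}$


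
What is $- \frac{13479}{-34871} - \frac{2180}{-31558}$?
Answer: $\frac{250694531}{550229509} \approx 0.45562$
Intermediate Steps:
$- \frac{13479}{-34871} - \frac{2180}{-31558} = \left(-13479\right) \left(- \frac{1}{34871}\right) - - \frac{1090}{15779} = \frac{13479}{34871} + \frac{1090}{15779} = \frac{250694531}{550229509}$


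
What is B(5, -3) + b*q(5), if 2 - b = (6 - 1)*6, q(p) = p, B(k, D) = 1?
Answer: -139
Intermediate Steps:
b = -28 (b = 2 - (6 - 1)*6 = 2 - 5*6 = 2 - 1*30 = 2 - 30 = -28)
B(5, -3) + b*q(5) = 1 - 28*5 = 1 - 140 = -139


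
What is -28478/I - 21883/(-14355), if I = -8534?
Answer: 297775606/61252785 ≈ 4.8614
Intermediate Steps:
-28478/I - 21883/(-14355) = -28478/(-8534) - 21883/(-14355) = -28478*(-1/8534) - 21883*(-1/14355) = 14239/4267 + 21883/14355 = 297775606/61252785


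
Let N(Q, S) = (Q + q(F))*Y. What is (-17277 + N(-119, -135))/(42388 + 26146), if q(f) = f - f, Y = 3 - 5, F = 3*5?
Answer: -17039/68534 ≈ -0.24862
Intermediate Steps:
F = 15
Y = -2
q(f) = 0
N(Q, S) = -2*Q (N(Q, S) = (Q + 0)*(-2) = Q*(-2) = -2*Q)
(-17277 + N(-119, -135))/(42388 + 26146) = (-17277 - 2*(-119))/(42388 + 26146) = (-17277 + 238)/68534 = -17039*1/68534 = -17039/68534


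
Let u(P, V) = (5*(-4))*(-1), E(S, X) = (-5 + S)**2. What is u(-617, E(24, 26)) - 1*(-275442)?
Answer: 275462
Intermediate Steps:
u(P, V) = 20 (u(P, V) = -20*(-1) = 20)
u(-617, E(24, 26)) - 1*(-275442) = 20 - 1*(-275442) = 20 + 275442 = 275462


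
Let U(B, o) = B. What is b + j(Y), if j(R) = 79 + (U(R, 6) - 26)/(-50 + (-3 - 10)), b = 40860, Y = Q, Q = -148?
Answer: 859777/21 ≈ 40942.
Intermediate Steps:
Y = -148
j(R) = 5003/63 - R/63 (j(R) = 79 + (R - 26)/(-50 + (-3 - 10)) = 79 + (-26 + R)/(-50 - 13) = 79 + (-26 + R)/(-63) = 79 + (-26 + R)*(-1/63) = 79 + (26/63 - R/63) = 5003/63 - R/63)
b + j(Y) = 40860 + (5003/63 - 1/63*(-148)) = 40860 + (5003/63 + 148/63) = 40860 + 1717/21 = 859777/21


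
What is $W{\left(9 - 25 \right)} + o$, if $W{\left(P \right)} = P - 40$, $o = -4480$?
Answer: $-4536$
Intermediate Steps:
$W{\left(P \right)} = -40 + P$
$W{\left(9 - 25 \right)} + o = \left(-40 + \left(9 - 25\right)\right) - 4480 = \left(-40 - 16\right) - 4480 = -56 - 4480 = -4536$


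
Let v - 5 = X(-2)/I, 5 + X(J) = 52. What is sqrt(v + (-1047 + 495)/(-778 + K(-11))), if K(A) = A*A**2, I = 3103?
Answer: sqrt(25110281892542)/2181409 ≈ 2.2971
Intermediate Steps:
K(A) = A**3
X(J) = 47 (X(J) = -5 + 52 = 47)
v = 15562/3103 (v = 5 + 47/3103 = 15562/3103 ≈ 5.0151)
sqrt(v + (-1047 + 495)/(-778 + K(-11))) = sqrt(15562/3103 + (-1047 + 495)/(-778 + (-11)**3)) = sqrt(15562/3103 - 552/(-778 - 1331)) = sqrt(15562/3103 - 552/(-2109)) = sqrt(15562/3103 - 552*(-1/2109)) = sqrt(15562/3103 + 184/703) = sqrt(11511038/2181409) = sqrt(25110281892542)/2181409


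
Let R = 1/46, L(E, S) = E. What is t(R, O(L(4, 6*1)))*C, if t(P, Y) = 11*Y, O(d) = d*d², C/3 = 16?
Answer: 33792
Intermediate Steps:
C = 48 (C = 3*16 = 48)
O(d) = d³
R = 1/46 ≈ 0.021739
t(R, O(L(4, 6*1)))*C = (11*4³)*48 = (11*64)*48 = 704*48 = 33792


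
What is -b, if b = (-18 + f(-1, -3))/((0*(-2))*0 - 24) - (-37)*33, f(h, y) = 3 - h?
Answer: -14659/12 ≈ -1221.6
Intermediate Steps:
b = 14659/12 (b = (-18 + (3 - 1*(-1)))/((0*(-2))*0 - 24) - (-37)*33 = (-18 + (3 + 1))/(0*0 - 24) - 37*(-33) = (-18 + 4)/(0 - 24) + 1221 = -14/(-24) + 1221 = -14*(-1/24) + 1221 = 7/12 + 1221 = 14659/12 ≈ 1221.6)
-b = -1*14659/12 = -14659/12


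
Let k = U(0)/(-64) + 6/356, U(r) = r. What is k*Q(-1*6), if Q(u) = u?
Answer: -9/89 ≈ -0.10112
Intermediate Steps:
k = 3/178 (k = 0/(-64) + 6/356 = 0*(-1/64) + 6*(1/356) = 0 + 3/178 = 3/178 ≈ 0.016854)
k*Q(-1*6) = 3*(-1*6)/178 = (3/178)*(-6) = -9/89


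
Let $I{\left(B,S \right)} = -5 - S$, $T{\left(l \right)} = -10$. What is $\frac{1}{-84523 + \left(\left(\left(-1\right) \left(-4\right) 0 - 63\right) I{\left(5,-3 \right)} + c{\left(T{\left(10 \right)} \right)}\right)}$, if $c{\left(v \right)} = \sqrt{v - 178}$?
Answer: $- \frac{84397}{7122853797} - \frac{2 i \sqrt{47}}{7122853797} \approx -1.1849 \cdot 10^{-5} - 1.925 \cdot 10^{-9} i$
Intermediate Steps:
$c{\left(v \right)} = \sqrt{-178 + v}$
$\frac{1}{-84523 + \left(\left(\left(-1\right) \left(-4\right) 0 - 63\right) I{\left(5,-3 \right)} + c{\left(T{\left(10 \right)} \right)}\right)} = \frac{1}{-84523 + \left(\left(\left(-1\right) \left(-4\right) 0 - 63\right) \left(-5 - -3\right) + \sqrt{-178 - 10}\right)} = \frac{1}{-84523 + \left(\left(4 \cdot 0 - 63\right) \left(-5 + 3\right) + \sqrt{-188}\right)} = \frac{1}{-84523 + \left(\left(0 - 63\right) \left(-2\right) + 2 i \sqrt{47}\right)} = \frac{1}{-84523 + \left(\left(-63\right) \left(-2\right) + 2 i \sqrt{47}\right)} = \frac{1}{-84523 + \left(126 + 2 i \sqrt{47}\right)} = \frac{1}{-84397 + 2 i \sqrt{47}}$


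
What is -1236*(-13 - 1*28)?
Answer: 50676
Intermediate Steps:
-1236*(-13 - 1*28) = -1236*(-13 - 28) = -1236*(-41) = 50676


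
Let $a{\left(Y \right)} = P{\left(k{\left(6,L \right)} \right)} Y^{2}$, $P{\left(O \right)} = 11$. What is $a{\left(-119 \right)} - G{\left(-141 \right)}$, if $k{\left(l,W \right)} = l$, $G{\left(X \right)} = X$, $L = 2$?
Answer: $155912$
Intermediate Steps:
$a{\left(Y \right)} = 11 Y^{2}$
$a{\left(-119 \right)} - G{\left(-141 \right)} = 11 \left(-119\right)^{2} - -141 = 11 \cdot 14161 + 141 = 155771 + 141 = 155912$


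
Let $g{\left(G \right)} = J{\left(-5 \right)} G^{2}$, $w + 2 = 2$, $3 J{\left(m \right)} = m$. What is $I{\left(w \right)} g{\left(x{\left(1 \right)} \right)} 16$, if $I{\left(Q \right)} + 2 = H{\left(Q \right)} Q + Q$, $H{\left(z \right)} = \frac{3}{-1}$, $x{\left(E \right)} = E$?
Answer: $\frac{160}{3} \approx 53.333$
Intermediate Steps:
$J{\left(m \right)} = \frac{m}{3}$
$w = 0$ ($w = -2 + 2 = 0$)
$H{\left(z \right)} = -3$ ($H{\left(z \right)} = 3 \left(-1\right) = -3$)
$I{\left(Q \right)} = -2 - 2 Q$ ($I{\left(Q \right)} = -2 + \left(- 3 Q + Q\right) = -2 - 2 Q$)
$g{\left(G \right)} = - \frac{5 G^{2}}{3}$ ($g{\left(G \right)} = \frac{1}{3} \left(-5\right) G^{2} = - \frac{5 G^{2}}{3}$)
$I{\left(w \right)} g{\left(x{\left(1 \right)} \right)} 16 = \left(-2 - 0\right) \left(- \frac{5 \cdot 1^{2}}{3}\right) 16 = \left(-2 + 0\right) \left(\left(- \frac{5}{3}\right) 1\right) 16 = \left(-2\right) \left(- \frac{5}{3}\right) 16 = \frac{10}{3} \cdot 16 = \frac{160}{3}$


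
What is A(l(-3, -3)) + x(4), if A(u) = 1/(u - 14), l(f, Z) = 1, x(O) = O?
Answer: 51/13 ≈ 3.9231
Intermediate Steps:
A(u) = 1/(-14 + u)
A(l(-3, -3)) + x(4) = 1/(-14 + 1) + 4 = 1/(-13) + 4 = -1/13 + 4 = 51/13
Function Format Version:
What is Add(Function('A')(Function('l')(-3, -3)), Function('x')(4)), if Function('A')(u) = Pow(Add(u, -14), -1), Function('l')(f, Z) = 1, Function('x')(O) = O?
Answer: Rational(51, 13) ≈ 3.9231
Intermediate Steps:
Function('A')(u) = Pow(Add(-14, u), -1)
Add(Function('A')(Function('l')(-3, -3)), Function('x')(4)) = Add(Pow(Add(-14, 1), -1), 4) = Add(Pow(-13, -1), 4) = Add(Rational(-1, 13), 4) = Rational(51, 13)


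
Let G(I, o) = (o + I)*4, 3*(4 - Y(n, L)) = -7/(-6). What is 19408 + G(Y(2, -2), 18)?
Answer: 175450/9 ≈ 19494.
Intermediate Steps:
Y(n, L) = 65/18 (Y(n, L) = 4 - (-7)/(3*(-6)) = 4 - (-7)*(-1)/(3*6) = 4 - 1/3*7/6 = 4 - 7/18 = 65/18)
G(I, o) = 4*I + 4*o (G(I, o) = (I + o)*4 = 4*I + 4*o)
19408 + G(Y(2, -2), 18) = 19408 + (4*(65/18) + 4*18) = 19408 + (130/9 + 72) = 19408 + 778/9 = 175450/9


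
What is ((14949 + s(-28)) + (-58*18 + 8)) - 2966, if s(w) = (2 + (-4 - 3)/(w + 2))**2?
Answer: 7403653/676 ≈ 10952.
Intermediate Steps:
s(w) = (2 - 7/(2 + w))**2
((14949 + s(-28)) + (-58*18 + 8)) - 2966 = ((14949 + (-3 + 2*(-28))**2/(2 - 28)**2) + (-58*18 + 8)) - 2966 = ((14949 + (-3 - 56)**2/(-26)**2) + (-1044 + 8)) - 2966 = ((14949 + (-59)**2*(1/676)) - 1036) - 2966 = ((14949 + 3481*(1/676)) - 1036) - 2966 = ((14949 + 3481/676) - 1036) - 2966 = (10109005/676 - 1036) - 2966 = 9408669/676 - 2966 = 7403653/676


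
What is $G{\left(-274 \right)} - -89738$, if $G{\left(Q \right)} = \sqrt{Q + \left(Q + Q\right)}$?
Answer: $89738 + i \sqrt{822} \approx 89738.0 + 28.671 i$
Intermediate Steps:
$G{\left(Q \right)} = \sqrt{3} \sqrt{Q}$ ($G{\left(Q \right)} = \sqrt{Q + 2 Q} = \sqrt{3 Q} = \sqrt{3} \sqrt{Q}$)
$G{\left(-274 \right)} - -89738 = \sqrt{3} \sqrt{-274} - -89738 = \sqrt{3} i \sqrt{274} + 89738 = i \sqrt{822} + 89738 = 89738 + i \sqrt{822}$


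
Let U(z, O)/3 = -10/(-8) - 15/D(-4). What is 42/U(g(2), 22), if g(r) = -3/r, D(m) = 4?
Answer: -28/5 ≈ -5.6000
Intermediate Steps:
U(z, O) = -15/2 (U(z, O) = 3*(-10/(-8) - 15/4) = 3*(-10*(-⅛) - 15*¼) = 3*(5/4 - 15/4) = 3*(-5/2) = -15/2)
42/U(g(2), 22) = 42/(-15/2) = 42*(-2/15) = -28/5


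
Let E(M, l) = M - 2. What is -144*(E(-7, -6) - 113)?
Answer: 17568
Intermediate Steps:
E(M, l) = -2 + M
-144*(E(-7, -6) - 113) = -144*((-2 - 7) - 113) = -144*(-9 - 113) = -144*(-122) = 17568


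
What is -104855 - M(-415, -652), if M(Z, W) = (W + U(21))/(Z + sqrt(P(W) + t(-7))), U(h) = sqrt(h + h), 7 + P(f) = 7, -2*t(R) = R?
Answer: -36117111925/344443 - 652*sqrt(14)/344443 + 14*sqrt(3)/344443 + 830*sqrt(42)/344443 ≈ -1.0486e+5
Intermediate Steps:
t(R) = -R/2
P(f) = 0 (P(f) = -7 + 7 = 0)
U(h) = sqrt(2)*sqrt(h) (U(h) = sqrt(2*h) = sqrt(2)*sqrt(h))
M(Z, W) = (W + sqrt(42))/(Z + sqrt(14)/2) (M(Z, W) = (W + sqrt(2)*sqrt(21))/(Z + sqrt(0 - 1/2*(-7))) = (W + sqrt(42))/(Z + sqrt(0 + 7/2)) = (W + sqrt(42))/(Z + sqrt(7/2)) = (W + sqrt(42))/(Z + sqrt(14)/2))
-104855 - M(-415, -652) = -104855 - 2*(-652 + sqrt(42))/(sqrt(14) + 2*(-415)) = -104855 - 2*(-652 + sqrt(42))/(sqrt(14) - 830) = -104855 - 2*(-652 + sqrt(42))/(-830 + sqrt(14))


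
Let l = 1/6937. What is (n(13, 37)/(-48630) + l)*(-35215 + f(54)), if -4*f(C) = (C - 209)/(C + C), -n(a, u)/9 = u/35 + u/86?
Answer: -1762974100327/119362762944 ≈ -14.770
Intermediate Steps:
n(a, u) = -1089*u/3010 (n(a, u) = -9*(u/35 + u/86) = -1089*u/3010)
f(C) = -(-209 + C)/(8*C) (f(C) = -(C - 209)/(4*(C + C)) = -(-209 + C)/(4*(2*C)) = -(-209 + C)*1/(2*C)/4 = -(-209 + C)/(8*C))
l = 1/6937 ≈ 0.00014415
(n(13, 37)/(-48630) + l)*(-35215 + f(54)) = (-1089/3010*37/(-48630) + 1/6937)*(-35215 + (⅛)*(209 - 1*54)/54) = (-40293/3010*(-1/48630) + 1/6937)*(-35215 + (⅛)*(1/54)*(209 - 54)) = (13431/48792100 + 1/6937)*(-35215 + (⅛)*(1/54)*155) = 2897203*(-35215 + 155/432)/6907567300 = (2897203/6907567300)*(-15212725/432) = -1762974100327/119362762944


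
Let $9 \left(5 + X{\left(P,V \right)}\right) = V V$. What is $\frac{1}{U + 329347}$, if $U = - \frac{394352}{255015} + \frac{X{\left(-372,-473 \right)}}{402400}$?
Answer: $\frac{5130901800}{1689839497666667} \approx 3.0363 \cdot 10^{-6}$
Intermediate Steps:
$X{\left(P,V \right)} = -5 + \frac{V^{2}}{9}$ ($X{\left(P,V \right)} = -5 + \frac{V V}{9} = -5 + \frac{V^{2}}{9}$)
$U = - \frac{7617457933}{5130901800}$ ($U = - \frac{394352}{255015} + \frac{-5 + \frac{\left(-473\right)^{2}}{9}}{402400} = \left(-394352\right) \frac{1}{255015} + \left(-5 + \frac{1}{9} \cdot 223729\right) \frac{1}{402400} = - \frac{394352}{255015} + \left(-5 + \frac{223729}{9}\right) \frac{1}{402400} = - \frac{394352}{255015} + \frac{223684}{9} \cdot \frac{1}{402400} = - \frac{394352}{255015} + \frac{55921}{905400} = - \frac{7617457933}{5130901800} \approx -1.4846$)
$\frac{1}{U + 329347} = \frac{1}{- \frac{7617457933}{5130901800} + 329347} = \frac{1}{\frac{1689839497666667}{5130901800}} = \frac{5130901800}{1689839497666667}$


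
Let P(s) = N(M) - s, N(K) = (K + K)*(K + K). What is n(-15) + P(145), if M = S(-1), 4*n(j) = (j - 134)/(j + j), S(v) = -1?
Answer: -16771/120 ≈ -139.76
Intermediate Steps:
n(j) = (-134 + j)/(8*j) (n(j) = ((j - 134)/(j + j))/4 = ((-134 + j)/((2*j)))/4 = ((-134 + j)*(1/(2*j)))/4 = ((-134 + j)/(2*j))/4 = (-134 + j)/(8*j))
M = -1
N(K) = 4*K**2 (N(K) = (2*K)*(2*K) = 4*K**2)
P(s) = 4 - s (P(s) = 4*(-1)**2 - s = 4*1 - s = 4 - s)
n(-15) + P(145) = (1/8)*(-134 - 15)/(-15) + (4 - 1*145) = (1/8)*(-1/15)*(-149) + (4 - 145) = 149/120 - 141 = -16771/120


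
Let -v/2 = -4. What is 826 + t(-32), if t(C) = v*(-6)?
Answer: 778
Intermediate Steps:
v = 8 (v = -2*(-4) = 8)
t(C) = -48 (t(C) = 8*(-6) = -48)
826 + t(-32) = 826 - 48 = 778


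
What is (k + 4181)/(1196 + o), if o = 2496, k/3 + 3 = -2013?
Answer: -1867/3692 ≈ -0.50569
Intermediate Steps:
k = -6048 (k = -9 + 3*(-2013) = -9 - 6039 = -6048)
(k + 4181)/(1196 + o) = (-6048 + 4181)/(1196 + 2496) = -1867/3692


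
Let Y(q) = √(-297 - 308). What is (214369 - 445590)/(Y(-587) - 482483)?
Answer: 111560201743/232789845894 + 2543431*I*√5/232789845894 ≈ 0.47923 + 2.4431e-5*I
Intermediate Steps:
Y(q) = 11*I*√5 (Y(q) = √(-605) = 11*I*√5)
(214369 - 445590)/(Y(-587) - 482483) = (214369 - 445590)/(11*I*√5 - 482483) = -231221/(-482483 + 11*I*√5)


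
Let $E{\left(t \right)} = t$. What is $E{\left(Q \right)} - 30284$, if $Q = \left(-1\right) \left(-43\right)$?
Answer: $-30241$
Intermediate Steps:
$Q = 43$
$E{\left(Q \right)} - 30284 = 43 - 30284 = -30241$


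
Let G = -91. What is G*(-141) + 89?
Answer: 12920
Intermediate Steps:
G*(-141) + 89 = -91*(-141) + 89 = 12831 + 89 = 12920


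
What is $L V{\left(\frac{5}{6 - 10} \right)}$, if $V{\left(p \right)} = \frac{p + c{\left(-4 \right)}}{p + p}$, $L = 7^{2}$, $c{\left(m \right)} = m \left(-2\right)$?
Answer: $- \frac{1323}{10} \approx -132.3$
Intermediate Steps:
$c{\left(m \right)} = - 2 m$
$L = 49$
$V{\left(p \right)} = \frac{8 + p}{2 p}$ ($V{\left(p \right)} = \frac{p - -8}{p + p} = \frac{p + 8}{2 p} = \left(8 + p\right) \frac{1}{2 p} = \frac{8 + p}{2 p}$)
$L V{\left(\frac{5}{6 - 10} \right)} = 49 \frac{8 + \frac{5}{6 - 10}}{2 \frac{5}{6 - 10}} = 49 \frac{8 + \frac{5}{-4}}{2 \frac{5}{-4}} = 49 \frac{8 + 5 \left(- \frac{1}{4}\right)}{2 \cdot 5 \left(- \frac{1}{4}\right)} = 49 \frac{8 - \frac{5}{4}}{2 \left(- \frac{5}{4}\right)} = 49 \cdot \frac{1}{2} \left(- \frac{4}{5}\right) \frac{27}{4} = 49 \left(- \frac{27}{10}\right) = - \frac{1323}{10}$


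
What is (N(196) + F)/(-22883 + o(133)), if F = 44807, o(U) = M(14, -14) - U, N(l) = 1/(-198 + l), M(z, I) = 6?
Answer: -29871/15340 ≈ -1.9473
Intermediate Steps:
o(U) = 6 - U
(N(196) + F)/(-22883 + o(133)) = (1/(-198 + 196) + 44807)/(-22883 + (6 - 1*133)) = (1/(-2) + 44807)/(-22883 + (6 - 133)) = (-1/2 + 44807)/(-22883 - 127) = (89613/2)/(-23010) = (89613/2)*(-1/23010) = -29871/15340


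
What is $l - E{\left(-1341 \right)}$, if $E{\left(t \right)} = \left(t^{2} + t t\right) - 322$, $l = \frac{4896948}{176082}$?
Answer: $- \frac{105538039122}{29347} \approx -3.5962 \cdot 10^{6}$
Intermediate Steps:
$l = \frac{816158}{29347}$ ($l = 4896948 \cdot \frac{1}{176082} = \frac{816158}{29347} \approx 27.811$)
$E{\left(t \right)} = -322 + 2 t^{2}$ ($E{\left(t \right)} = \left(t^{2} + t^{2}\right) - 322 = 2 t^{2} - 322 = -322 + 2 t^{2}$)
$l - E{\left(-1341 \right)} = \frac{816158}{29347} - \left(-322 + 2 \left(-1341\right)^{2}\right) = \frac{816158}{29347} - \left(-322 + 2 \cdot 1798281\right) = \frac{816158}{29347} - \left(-322 + 3596562\right) = \frac{816158}{29347} - 3596240 = - \frac{105538039122}{29347}$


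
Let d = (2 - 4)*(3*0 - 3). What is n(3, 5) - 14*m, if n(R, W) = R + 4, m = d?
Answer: -77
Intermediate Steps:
d = 6 (d = -2*(0 - 3) = -2*(-3) = 6)
m = 6
n(R, W) = 4 + R
n(3, 5) - 14*m = (4 + 3) - 14*6 = 7 - 84 = -77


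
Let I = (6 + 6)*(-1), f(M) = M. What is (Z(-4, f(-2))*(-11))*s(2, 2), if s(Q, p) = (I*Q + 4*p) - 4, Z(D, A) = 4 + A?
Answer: 440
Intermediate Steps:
I = -12 (I = 12*(-1) = -12)
s(Q, p) = -4 - 12*Q + 4*p (s(Q, p) = (-12*Q + 4*p) - 4 = -4 - 12*Q + 4*p)
(Z(-4, f(-2))*(-11))*s(2, 2) = ((4 - 2)*(-11))*(-4 - 12*2 + 4*2) = (2*(-11))*(-4 - 24 + 8) = -22*(-20) = 440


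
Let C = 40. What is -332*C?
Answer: -13280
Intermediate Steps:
-332*C = -332*40 = -13280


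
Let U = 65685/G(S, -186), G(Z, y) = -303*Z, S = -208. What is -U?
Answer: -21895/21008 ≈ -1.0422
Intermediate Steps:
U = 21895/21008 (U = 65685/((-303*(-208))) = 65685/63024 = 65685*(1/63024) = 21895/21008 ≈ 1.0422)
-U = -1*21895/21008 = -21895/21008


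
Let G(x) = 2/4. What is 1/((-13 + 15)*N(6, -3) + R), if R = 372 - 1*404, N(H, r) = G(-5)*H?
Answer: -1/26 ≈ -0.038462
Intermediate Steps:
G(x) = 1/2 (G(x) = 2*(1/4) = 1/2)
N(H, r) = H/2
R = -32 (R = 372 - 404 = -32)
1/((-13 + 15)*N(6, -3) + R) = 1/((-13 + 15)*((1/2)*6) - 32) = 1/(2*3 - 32) = 1/(6 - 32) = 1/(-26) = -1/26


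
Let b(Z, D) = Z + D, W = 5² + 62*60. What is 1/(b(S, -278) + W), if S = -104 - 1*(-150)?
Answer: 1/3513 ≈ 0.00028466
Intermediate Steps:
S = 46 (S = -104 + 150 = 46)
W = 3745 (W = 25 + 3720 = 3745)
b(Z, D) = D + Z
1/(b(S, -278) + W) = 1/((-278 + 46) + 3745) = 1/(-232 + 3745) = 1/3513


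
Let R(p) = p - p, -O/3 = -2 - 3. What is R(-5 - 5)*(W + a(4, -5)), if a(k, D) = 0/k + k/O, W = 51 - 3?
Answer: 0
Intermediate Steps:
O = 15 (O = -3*(-2 - 3) = -3*(-5) = 15)
R(p) = 0
W = 48
a(k, D) = k/15 (a(k, D) = 0/k + k/15 = 0 + k*(1/15) = 0 + k/15 = k/15)
R(-5 - 5)*(W + a(4, -5)) = 0*(48 + (1/15)*4) = 0*(48 + 4/15) = 0*(724/15) = 0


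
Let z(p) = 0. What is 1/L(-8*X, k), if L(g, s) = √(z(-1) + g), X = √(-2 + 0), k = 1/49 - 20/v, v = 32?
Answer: 2^(¼)/(4*√(-I)) ≈ 0.21022 + 0.21022*I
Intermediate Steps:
k = -237/392 (k = 1/49 - 20/32 = 1*(1/49) - 20*1/32 = 1/49 - 5/8 = -237/392 ≈ -0.60459)
X = I*√2 (X = √(-2) = I*√2 ≈ 1.4142*I)
L(g, s) = √g (L(g, s) = √(0 + g) = √g)
1/L(-8*X, k) = 1/(√(-8*I*√2)) = 1/(2*2^(¾)*√(-I)) = 2^(¼)/(4*√(-I))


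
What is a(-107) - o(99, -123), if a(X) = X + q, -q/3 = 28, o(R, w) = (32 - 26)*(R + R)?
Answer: -1379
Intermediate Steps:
o(R, w) = 12*R (o(R, w) = 6*(2*R) = 12*R)
q = -84 (q = -3*28 = -84)
a(X) = -84 + X (a(X) = X - 84 = -84 + X)
a(-107) - o(99, -123) = (-84 - 107) - 12*99 = -191 - 1*1188 = -191 - 1188 = -1379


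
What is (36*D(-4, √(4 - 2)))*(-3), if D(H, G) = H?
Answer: 432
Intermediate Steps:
(36*D(-4, √(4 - 2)))*(-3) = (36*(-4))*(-3) = -144*(-3) = 432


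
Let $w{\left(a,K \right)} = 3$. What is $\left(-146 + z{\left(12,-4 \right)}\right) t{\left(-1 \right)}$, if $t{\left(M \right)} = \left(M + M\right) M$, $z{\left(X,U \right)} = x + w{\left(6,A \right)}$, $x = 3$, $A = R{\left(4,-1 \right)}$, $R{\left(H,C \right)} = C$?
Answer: $-280$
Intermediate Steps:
$A = -1$
$z{\left(X,U \right)} = 6$ ($z{\left(X,U \right)} = 3 + 3 = 6$)
$t{\left(M \right)} = 2 M^{2}$ ($t{\left(M \right)} = 2 M M = 2 M^{2}$)
$\left(-146 + z{\left(12,-4 \right)}\right) t{\left(-1 \right)} = \left(-146 + 6\right) 2 \left(-1\right)^{2} = - 140 \cdot 2 \cdot 1 = \left(-140\right) 2 = -280$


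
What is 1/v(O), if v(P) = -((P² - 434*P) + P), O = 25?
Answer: 1/10200 ≈ 9.8039e-5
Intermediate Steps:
v(P) = -P² + 433*P (v(P) = -(P² - 433*P) = -P² + 433*P)
1/v(O) = 1/(25*(433 - 1*25)) = 1/(25*(433 - 25)) = 1/(25*408) = 1/10200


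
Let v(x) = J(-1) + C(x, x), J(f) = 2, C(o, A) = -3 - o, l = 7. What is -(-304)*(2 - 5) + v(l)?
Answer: -920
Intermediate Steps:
v(x) = -1 - x (v(x) = 2 + (-3 - x) = -1 - x)
-(-304)*(2 - 5) + v(l) = -(-304)*(2 - 5) + (-1 - 1*7) = -(-304)*(-3) + (-1 - 7) = -152*6 - 8 = -912 - 8 = -920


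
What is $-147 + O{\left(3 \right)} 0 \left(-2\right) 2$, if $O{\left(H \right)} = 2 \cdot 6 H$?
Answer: $-147$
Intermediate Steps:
$O{\left(H \right)} = 12 H$
$-147 + O{\left(3 \right)} 0 \left(-2\right) 2 = -147 + 12 \cdot 3 \cdot 0 \left(-2\right) 2 = -147 + 36 \cdot 0 \cdot 2 = -147 + 36 \cdot 0 = -147 + 0 = -147$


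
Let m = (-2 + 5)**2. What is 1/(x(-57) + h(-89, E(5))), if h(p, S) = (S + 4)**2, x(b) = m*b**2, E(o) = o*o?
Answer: 1/30082 ≈ 3.3242e-5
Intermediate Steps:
m = 9 (m = 3**2 = 9)
E(o) = o**2
x(b) = 9*b**2
h(p, S) = (4 + S)**2
1/(x(-57) + h(-89, E(5))) = 1/(9*(-57)**2 + (4 + 5**2)**2) = 1/(9*3249 + (4 + 25)**2) = 1/(29241 + 29**2) = 1/(29241 + 841) = 1/30082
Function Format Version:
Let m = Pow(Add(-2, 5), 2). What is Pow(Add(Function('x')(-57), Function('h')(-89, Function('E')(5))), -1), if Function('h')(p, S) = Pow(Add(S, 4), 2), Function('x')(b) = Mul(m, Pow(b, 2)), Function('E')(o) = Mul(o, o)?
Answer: Rational(1, 30082) ≈ 3.3242e-5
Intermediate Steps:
m = 9 (m = Pow(3, 2) = 9)
Function('E')(o) = Pow(o, 2)
Function('x')(b) = Mul(9, Pow(b, 2))
Function('h')(p, S) = Pow(Add(4, S), 2)
Pow(Add(Function('x')(-57), Function('h')(-89, Function('E')(5))), -1) = Pow(Add(Mul(9, Pow(-57, 2)), Pow(Add(4, Pow(5, 2)), 2)), -1) = Pow(Add(Mul(9, 3249), Pow(Add(4, 25), 2)), -1) = Pow(Add(29241, Pow(29, 2)), -1) = Pow(Add(29241, 841), -1) = Pow(30082, -1) = Rational(1, 30082)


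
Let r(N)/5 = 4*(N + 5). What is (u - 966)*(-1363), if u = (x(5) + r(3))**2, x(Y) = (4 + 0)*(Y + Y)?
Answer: -53203342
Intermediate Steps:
r(N) = 100 + 20*N (r(N) = 5*(4*(N + 5)) = 5*(4*(5 + N)) = 5*(20 + 4*N) = 100 + 20*N)
x(Y) = 8*Y (x(Y) = 4*(2*Y) = 8*Y)
u = 40000 (u = (8*5 + (100 + 20*3))**2 = (40 + (100 + 60))**2 = (40 + 160)**2 = 200**2 = 40000)
(u - 966)*(-1363) = (40000 - 966)*(-1363) = 39034*(-1363) = -53203342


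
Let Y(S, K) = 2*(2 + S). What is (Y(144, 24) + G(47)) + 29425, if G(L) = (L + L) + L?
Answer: 29858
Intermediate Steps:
Y(S, K) = 4 + 2*S
G(L) = 3*L (G(L) = 2*L + L = 3*L)
(Y(144, 24) + G(47)) + 29425 = ((4 + 2*144) + 3*47) + 29425 = ((4 + 288) + 141) + 29425 = (292 + 141) + 29425 = 433 + 29425 = 29858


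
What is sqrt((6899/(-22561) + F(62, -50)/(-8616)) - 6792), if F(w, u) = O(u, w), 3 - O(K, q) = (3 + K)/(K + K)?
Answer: I*sqrt(6416309859253925248002)/971927880 ≈ 82.415*I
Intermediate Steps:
O(K, q) = 3 - (3 + K)/(2*K) (O(K, q) = 3 - (3 + K)/(K + K) = 3 - (3 + K)/(2*K))
F(w, u) = (-3 + 5*u)/(2*u)
sqrt((6899/(-22561) + F(62, -50)/(-8616)) - 6792) = sqrt((6899/(-22561) + ((1/2)*(-3 + 5*(-50))/(-50))/(-8616)) - 6792) = sqrt((6899*(-1/22561) + ((1/2)*(-1/50)*(-3 - 250))*(-1/8616)) - 6792) = sqrt((-6899/22561 + ((1/2)*(-1/50)*(-253))*(-1/8616)) - 6792) = sqrt((-6899/22561 + (253/100)*(-1/8616)) - 6792) = sqrt((-6899/22561 - 253/861600) - 6792) = sqrt(-5949886333/19438557600 - 6792) = sqrt(-132032633105533/19438557600) = I*sqrt(6416309859253925248002)/971927880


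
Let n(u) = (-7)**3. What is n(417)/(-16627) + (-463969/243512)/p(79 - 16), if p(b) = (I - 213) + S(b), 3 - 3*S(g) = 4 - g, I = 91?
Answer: 48534720953/1230857703296 ≈ 0.039432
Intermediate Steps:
S(g) = -1/3 + g/3 (S(g) = 1 - (4 - g)/3 = 1 + (-4/3 + g/3) = -1/3 + g/3)
n(u) = -343
p(b) = -367/3 + b/3 (p(b) = (91 - 213) + (-1/3 + b/3) = -122 + (-1/3 + b/3) = -367/3 + b/3)
n(417)/(-16627) + (-463969/243512)/p(79 - 16) = -343/(-16627) + (-463969/243512)/(-367/3 + (79 - 16)/3) = -343*(-1/16627) + (-463969*1/243512)/(-367/3 + (1/3)*63) = 343/16627 - 463969/(243512*(-367/3 + 21)) = 343/16627 - 463969/(243512*(-304/3)) = 343/16627 - 463969/243512*(-3/304) = 343/16627 + 1391907/74027648 = 48534720953/1230857703296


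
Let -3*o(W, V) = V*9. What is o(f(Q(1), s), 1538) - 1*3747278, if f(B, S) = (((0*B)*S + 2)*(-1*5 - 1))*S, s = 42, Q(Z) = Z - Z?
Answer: -3751892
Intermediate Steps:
Q(Z) = 0
f(B, S) = -12*S (f(B, S) = ((0*S + 2)*(-5 - 1))*S = ((0 + 2)*(-6))*S = (2*(-6))*S = -12*S)
o(W, V) = -3*V (o(W, V) = -V*9/3 = -3*V)
o(f(Q(1), s), 1538) - 1*3747278 = -3*1538 - 1*3747278 = -4614 - 3747278 = -3751892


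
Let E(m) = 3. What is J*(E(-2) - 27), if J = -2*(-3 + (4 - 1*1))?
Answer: 0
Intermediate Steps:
J = 0 (J = -2*(-3 + (4 - 1)) = -2*(-3 + 3) = -2*0 = 0)
J*(E(-2) - 27) = 0*(3 - 27) = 0*(-24) = 0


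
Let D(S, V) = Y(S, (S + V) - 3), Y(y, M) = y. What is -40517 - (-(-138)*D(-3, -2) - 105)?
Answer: -39998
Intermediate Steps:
D(S, V) = S
-40517 - (-(-138)*D(-3, -2) - 105) = -40517 - (-(-138)*(-3) - 105) = -40517 - (-69*6 - 105) = -40517 - (-414 - 105) = -40517 - 1*(-519) = -40517 + 519 = -39998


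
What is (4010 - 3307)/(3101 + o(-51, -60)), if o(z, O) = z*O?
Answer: 703/6161 ≈ 0.11410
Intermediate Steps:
o(z, O) = O*z
(4010 - 3307)/(3101 + o(-51, -60)) = (4010 - 3307)/(3101 - 60*(-51)) = 703/(3101 + 3060) = 703/6161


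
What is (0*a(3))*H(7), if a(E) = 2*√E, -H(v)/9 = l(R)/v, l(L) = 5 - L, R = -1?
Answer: 0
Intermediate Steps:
H(v) = -54/v (H(v) = -9*(5 - 1*(-1))/v = -9*(5 + 1)/v = -54/v)
(0*a(3))*H(7) = (0*(2*√3))*(-54/7) = 0*(-54*⅐) = 0*(-54/7) = 0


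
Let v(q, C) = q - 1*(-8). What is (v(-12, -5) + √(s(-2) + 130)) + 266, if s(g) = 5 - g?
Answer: 262 + √137 ≈ 273.70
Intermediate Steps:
v(q, C) = 8 + q (v(q, C) = q + 8 = 8 + q)
(v(-12, -5) + √(s(-2) + 130)) + 266 = ((8 - 12) + √((5 - 1*(-2)) + 130)) + 266 = (-4 + √((5 + 2) + 130)) + 266 = (-4 + √(7 + 130)) + 266 = (-4 + √137) + 266 = 262 + √137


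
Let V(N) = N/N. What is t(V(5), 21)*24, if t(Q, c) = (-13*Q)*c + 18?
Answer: -6120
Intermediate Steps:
V(N) = 1
t(Q, c) = 18 - 13*Q*c (t(Q, c) = -13*Q*c + 18 = 18 - 13*Q*c)
t(V(5), 21)*24 = (18 - 13*1*21)*24 = (18 - 273)*24 = -255*24 = -6120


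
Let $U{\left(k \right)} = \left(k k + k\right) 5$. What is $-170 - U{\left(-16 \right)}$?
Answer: $-1370$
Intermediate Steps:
$U{\left(k \right)} = 5 k + 5 k^{2}$ ($U{\left(k \right)} = \left(k^{2} + k\right) 5 = \left(k + k^{2}\right) 5 = 5 k + 5 k^{2}$)
$-170 - U{\left(-16 \right)} = -170 - 5 \left(-16\right) \left(1 - 16\right) = -170 - 5 \left(-16\right) \left(-15\right) = -170 - 1200 = -1370$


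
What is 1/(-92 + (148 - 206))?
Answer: -1/150 ≈ -0.0066667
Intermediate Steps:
1/(-92 + (148 - 206)) = 1/(-92 - 58) = 1/(-150) = -1/150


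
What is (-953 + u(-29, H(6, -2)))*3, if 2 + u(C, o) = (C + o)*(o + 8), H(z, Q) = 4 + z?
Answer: -3891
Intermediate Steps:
u(C, o) = -2 + (8 + o)*(C + o) (u(C, o) = -2 + (C + o)*(o + 8) = -2 + (C + o)*(8 + o) = -2 + (8 + o)*(C + o))
(-953 + u(-29, H(6, -2)))*3 = (-953 + (-2 + (4 + 6)² + 8*(-29) + 8*(4 + 6) - 29*(4 + 6)))*3 = (-953 + (-2 + 10² - 232 + 8*10 - 29*10))*3 = (-953 + (-2 + 100 - 232 + 80 - 290))*3 = (-953 - 344)*3 = -1297*3 = -3891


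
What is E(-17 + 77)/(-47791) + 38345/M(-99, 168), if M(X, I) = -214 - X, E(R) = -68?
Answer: -366507615/1099193 ≈ -333.43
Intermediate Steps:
E(-17 + 77)/(-47791) + 38345/M(-99, 168) = -68/(-47791) + 38345/(-214 - 1*(-99)) = -68*(-1/47791) + 38345/(-214 + 99) = 68/47791 + 38345/(-115) = 68/47791 + 38345*(-1/115) = 68/47791 - 7669/23 = -366507615/1099193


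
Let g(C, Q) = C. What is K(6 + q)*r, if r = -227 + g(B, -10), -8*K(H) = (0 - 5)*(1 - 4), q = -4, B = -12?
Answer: 3585/8 ≈ 448.13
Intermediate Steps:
K(H) = -15/8 (K(H) = -(0 - 5)*(1 - 4)/8 = -(-5)*(-3)/8 = -1/8*15 = -15/8)
r = -239 (r = -227 - 12 = -239)
K(6 + q)*r = -15/8*(-239) = 3585/8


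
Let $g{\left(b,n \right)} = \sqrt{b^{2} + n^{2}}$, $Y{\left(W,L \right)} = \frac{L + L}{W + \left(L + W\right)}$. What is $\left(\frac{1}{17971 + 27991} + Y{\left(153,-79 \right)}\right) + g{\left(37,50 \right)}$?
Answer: $- \frac{7261769}{10433374} + \sqrt{3869} \approx 61.505$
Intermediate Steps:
$Y{\left(W,L \right)} = \frac{2 L}{L + 2 W}$
$\left(\frac{1}{17971 + 27991} + Y{\left(153,-79 \right)}\right) + g{\left(37,50 \right)} = \left(\frac{1}{17971 + 27991} + 2 \left(-79\right) \frac{1}{-79 + 2 \cdot 153}\right) + \sqrt{37^{2} + 50^{2}} = \left(\frac{1}{45962} + 2 \left(-79\right) \frac{1}{-79 + 306}\right) + \sqrt{1369 + 2500} = \left(\frac{1}{45962} + 2 \left(-79\right) \frac{1}{227}\right) + \sqrt{3869} = \left(\frac{1}{45962} - \frac{158}{227}\right) + \sqrt{3869} = - \frac{7261769}{10433374} + \sqrt{3869}$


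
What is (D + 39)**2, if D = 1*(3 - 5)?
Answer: 1369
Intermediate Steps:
D = -2 (D = 1*(-2) = -2)
(D + 39)**2 = (-2 + 39)**2 = 37**2 = 1369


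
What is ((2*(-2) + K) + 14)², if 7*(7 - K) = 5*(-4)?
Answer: 19321/49 ≈ 394.31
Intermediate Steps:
K = 69/7 (K = 7 - 5*(-4)/7 = 7 - ⅐*(-20) = 7 + 20/7 = 69/7 ≈ 9.8571)
((2*(-2) + K) + 14)² = ((2*(-2) + 69/7) + 14)² = ((-4 + 69/7) + 14)² = (41/7 + 14)² = (139/7)² = 19321/49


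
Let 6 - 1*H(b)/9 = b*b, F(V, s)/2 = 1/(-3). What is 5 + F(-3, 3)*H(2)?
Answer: -7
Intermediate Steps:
F(V, s) = -⅔ (F(V, s) = 2/(-3) = 2*(-⅓) = -⅔)
H(b) = 54 - 9*b² (H(b) = 54 - 9*b*b = 54 - 9*b²)
5 + F(-3, 3)*H(2) = 5 - 2*(54 - 9*2²)/3 = 5 - 2*(54 - 9*4)/3 = 5 - 2*(54 - 36)/3 = 5 - ⅔*18 = 5 - 12 = -7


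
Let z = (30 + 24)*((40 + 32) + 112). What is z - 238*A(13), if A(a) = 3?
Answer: 9222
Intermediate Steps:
z = 9936 (z = 54*(72 + 112) = 54*184 = 9936)
z - 238*A(13) = 9936 - 238*3 = 9936 - 714 = 9222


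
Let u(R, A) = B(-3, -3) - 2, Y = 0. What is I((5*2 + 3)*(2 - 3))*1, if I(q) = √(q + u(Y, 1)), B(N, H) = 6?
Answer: 3*I ≈ 3.0*I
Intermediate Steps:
u(R, A) = 4 (u(R, A) = 6 - 2 = 4)
I(q) = √(4 + q) (I(q) = √(q + 4) = √(4 + q))
I((5*2 + 3)*(2 - 3))*1 = √(4 + (5*2 + 3)*(2 - 3))*1 = √(4 + (10 + 3)*(-1))*1 = √(4 + 13*(-1))*1 = √(4 - 13)*1 = √(-9)*1 = (3*I)*1 = 3*I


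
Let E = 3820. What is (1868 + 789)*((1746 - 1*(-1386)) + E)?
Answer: 18471464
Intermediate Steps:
(1868 + 789)*((1746 - 1*(-1386)) + E) = (1868 + 789)*((1746 - 1*(-1386)) + 3820) = 2657*((1746 + 1386) + 3820) = 2657*(3132 + 3820) = 2657*6952 = 18471464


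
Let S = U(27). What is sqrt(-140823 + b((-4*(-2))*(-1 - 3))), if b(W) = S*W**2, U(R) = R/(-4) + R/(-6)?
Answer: 3*I*sqrt(16927) ≈ 390.31*I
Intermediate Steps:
U(R) = -5*R/12 (U(R) = R*(-1/4) + R*(-1/6) = -R/4 - R/6 = -5*R/12)
S = -45/4 (S = -5/12*27 = -45/4 ≈ -11.250)
b(W) = -45*W**2/4
sqrt(-140823 + b((-4*(-2))*(-1 - 3))) = sqrt(-140823 - 45*64*(-1 - 3)**2/4) = sqrt(-140823 - 45*(8*(-4))**2/4) = sqrt(-140823 - 45/4*(-32)**2) = sqrt(-140823 - 45/4*1024) = sqrt(-140823 - 11520) = sqrt(-152343) = 3*I*sqrt(16927)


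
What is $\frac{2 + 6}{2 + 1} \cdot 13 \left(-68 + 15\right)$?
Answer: $- \frac{5512}{3} \approx -1837.3$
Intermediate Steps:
$\frac{2 + 6}{2 + 1} \cdot 13 \left(-68 + 15\right) = \frac{8}{3} \cdot 13 \left(-53\right) = \frac{104}{3} \left(-53\right) = - \frac{5512}{3}$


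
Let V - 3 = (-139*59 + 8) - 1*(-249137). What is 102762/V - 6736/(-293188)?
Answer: 1133985866/2522956037 ≈ 0.44947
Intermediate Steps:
V = 240947 (V = 3 + ((-139*59 + 8) - 1*(-249137)) = 3 + ((-8201 + 8) + 249137) = 3 + (-8193 + 249137) = 3 + 240944 = 240947)
102762/V - 6736/(-293188) = 102762/240947 - 6736/(-293188) = 102762*(1/240947) - 6736*(-1/293188) = 102762/240947 + 1684/73297 = 1133985866/2522956037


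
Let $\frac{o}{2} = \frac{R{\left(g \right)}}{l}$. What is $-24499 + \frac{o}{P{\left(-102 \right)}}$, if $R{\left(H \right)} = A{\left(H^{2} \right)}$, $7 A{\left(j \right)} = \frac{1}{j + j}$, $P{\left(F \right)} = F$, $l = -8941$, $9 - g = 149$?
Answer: $- \frac{3065411170869599}{125123930400} \approx -24499.0$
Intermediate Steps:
$g = -140$ ($g = 9 - 149 = -140$)
$A{\left(j \right)} = \frac{1}{14 j}$ ($A{\left(j \right)} = \frac{1}{7 \left(j + j\right)} = \frac{1}{7 \cdot 2 j} = \frac{\frac{1}{2} \frac{1}{j}}{7} = \frac{1}{14 j}$)
$R{\left(H \right)} = \frac{1}{14 H^{2}}$
$o = - \frac{1}{1226705200}$ ($o = 2 \frac{\frac{1}{14} \cdot \frac{1}{19600}}{-8941} = 2 \cdot \frac{1}{14} \cdot \frac{1}{19600} \left(- \frac{1}{8941}\right) = 2 \cdot \frac{1}{274400} \left(- \frac{1}{8941}\right) = 2 \left(- \frac{1}{2453410400}\right) = - \frac{1}{1226705200} \approx -8.1519 \cdot 10^{-10}$)
$-24499 + \frac{o}{P{\left(-102 \right)}} = -24499 - \frac{1}{1226705200 \left(-102\right)} = -24499 - - \frac{1}{125123930400} = -24499 + \frac{1}{125123930400} = - \frac{3065411170869599}{125123930400}$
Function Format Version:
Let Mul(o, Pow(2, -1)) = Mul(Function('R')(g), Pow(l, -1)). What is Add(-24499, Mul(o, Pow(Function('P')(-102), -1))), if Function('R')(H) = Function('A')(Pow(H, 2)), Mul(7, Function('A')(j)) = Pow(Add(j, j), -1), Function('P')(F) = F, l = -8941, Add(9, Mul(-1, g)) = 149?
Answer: Rational(-3065411170869599, 125123930400) ≈ -24499.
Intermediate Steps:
g = -140 (g = Add(9, Mul(-1, 149)) = Add(9, -149) = -140)
Function('A')(j) = Mul(Rational(1, 14), Pow(j, -1)) (Function('A')(j) = Mul(Rational(1, 7), Pow(Add(j, j), -1)) = Mul(Rational(1, 7), Pow(Mul(2, j), -1)) = Mul(Rational(1, 7), Mul(Rational(1, 2), Pow(j, -1))) = Mul(Rational(1, 14), Pow(j, -1)))
Function('R')(H) = Mul(Rational(1, 14), Pow(H, -2)) (Function('R')(H) = Mul(Rational(1, 14), Pow(Pow(H, 2), -1)) = Mul(Rational(1, 14), Pow(H, -2)))
o = Rational(-1, 1226705200) (o = Mul(2, Mul(Mul(Rational(1, 14), Pow(-140, -2)), Pow(-8941, -1))) = Mul(2, Mul(Mul(Rational(1, 14), Rational(1, 19600)), Rational(-1, 8941))) = Mul(2, Mul(Rational(1, 274400), Rational(-1, 8941))) = Mul(2, Rational(-1, 2453410400)) = Rational(-1, 1226705200) ≈ -8.1519e-10)
Add(-24499, Mul(o, Pow(Function('P')(-102), -1))) = Add(-24499, Mul(Rational(-1, 1226705200), Pow(-102, -1))) = Add(-24499, Mul(Rational(-1, 1226705200), Rational(-1, 102))) = Add(-24499, Rational(1, 125123930400)) = Rational(-3065411170869599, 125123930400)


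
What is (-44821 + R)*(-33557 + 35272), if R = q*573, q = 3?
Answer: -73919930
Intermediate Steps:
R = 1719 (R = 3*573 = 1719)
(-44821 + R)*(-33557 + 35272) = (-44821 + 1719)*(-33557 + 35272) = -43102*1715 = -73919930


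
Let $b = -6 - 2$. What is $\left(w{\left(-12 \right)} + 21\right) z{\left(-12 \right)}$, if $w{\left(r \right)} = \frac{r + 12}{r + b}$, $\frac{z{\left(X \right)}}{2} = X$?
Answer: $-504$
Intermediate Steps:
$z{\left(X \right)} = 2 X$
$b = -8$
$w{\left(r \right)} = \frac{12 + r}{-8 + r}$ ($w{\left(r \right)} = \frac{r + 12}{r - 8} = \frac{12 + r}{-8 + r}$)
$\left(w{\left(-12 \right)} + 21\right) z{\left(-12 \right)} = \left(\frac{12 - 12}{-8 - 12} + 21\right) 2 \left(-12\right) = \left(\frac{1}{-20} \cdot 0 + 21\right) \left(-24\right) = \left(\left(- \frac{1}{20}\right) 0 + 21\right) \left(-24\right) = \left(0 + 21\right) \left(-24\right) = 21 \left(-24\right) = -504$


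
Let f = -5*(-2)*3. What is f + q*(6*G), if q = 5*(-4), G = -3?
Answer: 390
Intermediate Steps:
q = -20
f = 30 (f = 10*3 = 30)
f + q*(6*G) = 30 - 120*(-3) = 30 - 20*(-18) = 30 + 360 = 390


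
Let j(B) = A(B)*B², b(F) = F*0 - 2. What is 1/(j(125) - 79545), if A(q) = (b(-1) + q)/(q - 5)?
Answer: -8/508235 ≈ -1.5741e-5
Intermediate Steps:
b(F) = -2 (b(F) = 0 - 2 = -2)
A(q) = (-2 + q)/(-5 + q) (A(q) = (-2 + q)/(q - 5) = (-2 + q)/(-5 + q))
j(B) = B²*(-2 + B)/(-5 + B) (j(B) = ((-2 + B)/(-5 + B))*B² = B²*(-2 + B)/(-5 + B))
1/(j(125) - 79545) = 1/(125²*(-2 + 125)/(-5 + 125) - 79545) = 1/(15625*123/120 - 79545) = 1/(15625*(1/120)*123 - 79545) = 1/(128125/8 - 79545) = 1/(-508235/8) = -8/508235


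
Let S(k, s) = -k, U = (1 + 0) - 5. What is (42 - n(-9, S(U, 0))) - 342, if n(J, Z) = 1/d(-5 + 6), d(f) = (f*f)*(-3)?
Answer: -899/3 ≈ -299.67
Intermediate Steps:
d(f) = -3*f² (d(f) = f²*(-3) = -3*f²)
U = -4 (U = 1 - 5 = -4)
n(J, Z) = -⅓ (n(J, Z) = 1/(-3*(-5 + 6)²) = 1/(-3*1²) = 1/(-3*1) = 1/(-3) = -⅓)
(42 - n(-9, S(U, 0))) - 342 = (42 - 1*(-⅓)) - 342 = (42 + ⅓) - 342 = 127/3 - 342 = -899/3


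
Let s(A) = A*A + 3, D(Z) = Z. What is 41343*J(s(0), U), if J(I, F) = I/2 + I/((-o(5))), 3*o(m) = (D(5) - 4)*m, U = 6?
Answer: -124029/10 ≈ -12403.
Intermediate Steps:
s(A) = 3 + A² (s(A) = A² + 3 = 3 + A²)
o(m) = m/3 (o(m) = ((5 - 4)*m)/3 = (1*m)/3 = m/3)
J(I, F) = -I/10 (J(I, F) = I/2 + I/((-5/3)) = I*(½) + I/((-1*5/3)) = I/2 + I/(-5/3) = I/2 + I*(-⅗) = I/2 - 3*I/5 = -I/10)
41343*J(s(0), U) = 41343*(-(3 + 0²)/10) = 41343*(-(3 + 0)/10) = 41343*(-⅒*3) = 41343*(-3/10) = -124029/10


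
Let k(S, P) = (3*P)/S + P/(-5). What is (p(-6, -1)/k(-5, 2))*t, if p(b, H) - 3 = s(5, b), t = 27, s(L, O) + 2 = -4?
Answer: 405/8 ≈ 50.625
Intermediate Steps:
s(L, O) = -6 (s(L, O) = -2 - 4 = -6)
k(S, P) = -P/5 + 3*P/S (k(S, P) = 3*P/S + P*(-⅕) = 3*P/S - P/5 = -P/5 + 3*P/S)
p(b, H) = -3 (p(b, H) = 3 - 6 = -3)
(p(-6, -1)/k(-5, 2))*t = -3*(-25/(2*(15 - 1*(-5))))*27 = -3*(-25/(2*(15 + 5)))*27 = -3/((⅕)*2*(-⅕)*20)*27 = -3/(-8/5)*27 = -3*(-5/8)*27 = (15/8)*27 = 405/8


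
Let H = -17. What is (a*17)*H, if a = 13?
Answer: -3757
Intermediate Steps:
(a*17)*H = (13*17)*(-17) = 221*(-17) = -3757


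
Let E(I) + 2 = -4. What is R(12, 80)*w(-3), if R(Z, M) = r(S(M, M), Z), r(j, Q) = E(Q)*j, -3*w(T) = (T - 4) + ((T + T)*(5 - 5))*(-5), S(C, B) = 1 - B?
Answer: 1106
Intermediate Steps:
E(I) = -6 (E(I) = -2 - 4 = -6)
w(T) = 4/3 - T/3 (w(T) = -((T - 4) + ((T + T)*(5 - 5))*(-5))/3 = -((-4 + T) + ((2*T)*0)*(-5))/3 = -((-4 + T) + 0*(-5))/3 = -((-4 + T) + 0)/3 = -(-4 + T)/3 = 4/3 - T/3)
r(j, Q) = -6*j
R(Z, M) = -6 + 6*M (R(Z, M) = -6*(1 - M) = -6 + 6*M)
R(12, 80)*w(-3) = (-6 + 6*80)*(4/3 - ⅓*(-3)) = (-6 + 480)*(4/3 + 1) = 474*(7/3) = 1106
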